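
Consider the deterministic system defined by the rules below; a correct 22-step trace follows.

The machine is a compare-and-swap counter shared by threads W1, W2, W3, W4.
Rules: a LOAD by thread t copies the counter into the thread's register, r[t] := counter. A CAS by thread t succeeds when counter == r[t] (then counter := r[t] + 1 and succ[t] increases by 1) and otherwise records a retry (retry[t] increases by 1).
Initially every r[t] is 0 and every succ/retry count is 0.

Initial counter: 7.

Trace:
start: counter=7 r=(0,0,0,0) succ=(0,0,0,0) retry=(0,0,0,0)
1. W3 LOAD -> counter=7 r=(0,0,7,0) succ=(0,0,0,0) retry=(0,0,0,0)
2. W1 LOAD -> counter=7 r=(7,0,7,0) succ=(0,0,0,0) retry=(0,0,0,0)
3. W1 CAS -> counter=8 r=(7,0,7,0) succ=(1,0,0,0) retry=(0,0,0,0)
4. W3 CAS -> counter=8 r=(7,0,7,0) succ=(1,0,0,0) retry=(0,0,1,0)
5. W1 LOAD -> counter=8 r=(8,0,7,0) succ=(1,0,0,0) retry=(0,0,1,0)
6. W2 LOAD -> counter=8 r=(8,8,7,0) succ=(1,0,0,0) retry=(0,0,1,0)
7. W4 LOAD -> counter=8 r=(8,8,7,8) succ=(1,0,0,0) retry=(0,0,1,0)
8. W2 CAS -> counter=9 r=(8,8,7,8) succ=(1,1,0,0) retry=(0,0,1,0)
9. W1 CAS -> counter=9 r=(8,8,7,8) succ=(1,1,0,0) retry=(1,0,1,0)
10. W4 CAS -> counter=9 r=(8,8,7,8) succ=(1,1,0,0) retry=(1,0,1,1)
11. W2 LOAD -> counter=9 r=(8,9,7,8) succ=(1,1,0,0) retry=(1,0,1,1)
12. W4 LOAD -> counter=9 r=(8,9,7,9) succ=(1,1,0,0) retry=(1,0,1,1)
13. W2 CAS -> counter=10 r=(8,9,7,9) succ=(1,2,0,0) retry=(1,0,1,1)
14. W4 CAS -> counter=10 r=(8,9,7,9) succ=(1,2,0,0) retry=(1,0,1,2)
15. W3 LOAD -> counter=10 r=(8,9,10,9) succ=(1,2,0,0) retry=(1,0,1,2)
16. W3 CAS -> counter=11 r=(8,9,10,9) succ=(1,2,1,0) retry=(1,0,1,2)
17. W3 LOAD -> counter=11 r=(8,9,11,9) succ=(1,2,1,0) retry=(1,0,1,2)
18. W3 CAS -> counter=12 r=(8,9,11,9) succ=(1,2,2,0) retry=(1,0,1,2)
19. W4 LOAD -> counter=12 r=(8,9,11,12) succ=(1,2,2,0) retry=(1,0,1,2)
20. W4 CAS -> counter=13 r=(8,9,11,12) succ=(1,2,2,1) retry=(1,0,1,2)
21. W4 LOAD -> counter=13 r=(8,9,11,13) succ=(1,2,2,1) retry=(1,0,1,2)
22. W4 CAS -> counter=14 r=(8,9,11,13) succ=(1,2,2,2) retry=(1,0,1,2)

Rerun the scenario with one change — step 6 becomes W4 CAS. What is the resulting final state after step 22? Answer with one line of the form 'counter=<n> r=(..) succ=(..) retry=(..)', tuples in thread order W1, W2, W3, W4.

counter=14 r=(8,9,11,13) succ=(2,1,2,2) retry=(0,1,1,3)

(re-executing from step 6 with the substitution; state before step 6: counter=8 r=(8,0,7,0) succ=(1,0,0,0) retry=(0,0,1,0))
6. W4 CAS -> counter=8 r=(8,0,7,0) succ=(1,0,0,0) retry=(0,0,1,1)
7. W4 LOAD -> counter=8 r=(8,0,7,8) succ=(1,0,0,0) retry=(0,0,1,1)
8. W2 CAS -> counter=8 r=(8,0,7,8) succ=(1,0,0,0) retry=(0,1,1,1)
9. W1 CAS -> counter=9 r=(8,0,7,8) succ=(2,0,0,0) retry=(0,1,1,1)
10. W4 CAS -> counter=9 r=(8,0,7,8) succ=(2,0,0,0) retry=(0,1,1,2)
11. W2 LOAD -> counter=9 r=(8,9,7,8) succ=(2,0,0,0) retry=(0,1,1,2)
12. W4 LOAD -> counter=9 r=(8,9,7,9) succ=(2,0,0,0) retry=(0,1,1,2)
13. W2 CAS -> counter=10 r=(8,9,7,9) succ=(2,1,0,0) retry=(0,1,1,2)
14. W4 CAS -> counter=10 r=(8,9,7,9) succ=(2,1,0,0) retry=(0,1,1,3)
15. W3 LOAD -> counter=10 r=(8,9,10,9) succ=(2,1,0,0) retry=(0,1,1,3)
16. W3 CAS -> counter=11 r=(8,9,10,9) succ=(2,1,1,0) retry=(0,1,1,3)
17. W3 LOAD -> counter=11 r=(8,9,11,9) succ=(2,1,1,0) retry=(0,1,1,3)
18. W3 CAS -> counter=12 r=(8,9,11,9) succ=(2,1,2,0) retry=(0,1,1,3)
19. W4 LOAD -> counter=12 r=(8,9,11,12) succ=(2,1,2,0) retry=(0,1,1,3)
20. W4 CAS -> counter=13 r=(8,9,11,12) succ=(2,1,2,1) retry=(0,1,1,3)
21. W4 LOAD -> counter=13 r=(8,9,11,13) succ=(2,1,2,1) retry=(0,1,1,3)
22. W4 CAS -> counter=14 r=(8,9,11,13) succ=(2,1,2,2) retry=(0,1,1,3)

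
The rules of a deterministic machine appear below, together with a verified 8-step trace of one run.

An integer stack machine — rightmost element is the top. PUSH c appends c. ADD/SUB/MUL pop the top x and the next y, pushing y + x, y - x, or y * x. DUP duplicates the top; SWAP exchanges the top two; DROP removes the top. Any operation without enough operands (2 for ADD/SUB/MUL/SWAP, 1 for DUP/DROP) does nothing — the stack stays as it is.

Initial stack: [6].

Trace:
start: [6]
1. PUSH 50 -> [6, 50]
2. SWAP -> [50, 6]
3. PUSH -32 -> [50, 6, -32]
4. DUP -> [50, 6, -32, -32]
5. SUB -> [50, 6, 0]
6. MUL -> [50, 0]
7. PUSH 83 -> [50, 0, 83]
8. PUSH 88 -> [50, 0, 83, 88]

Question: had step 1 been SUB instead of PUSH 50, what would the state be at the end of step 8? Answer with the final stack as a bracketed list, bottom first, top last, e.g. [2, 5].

[0, 83, 88]

(re-executing from step 1 with the substitution; state before step 1: [6])
1. SUB -> [6]
2. SWAP -> [6]
3. PUSH -32 -> [6, -32]
4. DUP -> [6, -32, -32]
5. SUB -> [6, 0]
6. MUL -> [0]
7. PUSH 83 -> [0, 83]
8. PUSH 88 -> [0, 83, 88]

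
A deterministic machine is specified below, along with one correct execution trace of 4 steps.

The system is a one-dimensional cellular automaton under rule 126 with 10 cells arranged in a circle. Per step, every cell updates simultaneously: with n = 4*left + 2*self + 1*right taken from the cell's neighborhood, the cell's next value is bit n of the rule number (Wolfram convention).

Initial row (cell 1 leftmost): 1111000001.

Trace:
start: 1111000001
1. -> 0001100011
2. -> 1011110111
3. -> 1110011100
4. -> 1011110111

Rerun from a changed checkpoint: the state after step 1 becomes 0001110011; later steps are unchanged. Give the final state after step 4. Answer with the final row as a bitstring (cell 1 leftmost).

state after step 1 := 0001110011
2. -> 1011011111
3. -> 1111110000
4. -> 1000011001

1000011001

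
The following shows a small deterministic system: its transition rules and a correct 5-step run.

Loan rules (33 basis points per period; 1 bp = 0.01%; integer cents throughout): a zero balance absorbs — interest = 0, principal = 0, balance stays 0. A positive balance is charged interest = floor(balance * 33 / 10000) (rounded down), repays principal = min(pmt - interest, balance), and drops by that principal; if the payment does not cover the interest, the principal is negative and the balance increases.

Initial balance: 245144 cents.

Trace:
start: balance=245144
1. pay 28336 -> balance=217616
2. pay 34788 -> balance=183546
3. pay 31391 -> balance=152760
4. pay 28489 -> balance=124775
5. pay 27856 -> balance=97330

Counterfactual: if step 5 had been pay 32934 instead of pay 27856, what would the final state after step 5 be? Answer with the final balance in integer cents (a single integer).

(re-executing from step 5 with the substitution; state before step 5: balance=124775)
5. pay 32934 -> balance=92252

92252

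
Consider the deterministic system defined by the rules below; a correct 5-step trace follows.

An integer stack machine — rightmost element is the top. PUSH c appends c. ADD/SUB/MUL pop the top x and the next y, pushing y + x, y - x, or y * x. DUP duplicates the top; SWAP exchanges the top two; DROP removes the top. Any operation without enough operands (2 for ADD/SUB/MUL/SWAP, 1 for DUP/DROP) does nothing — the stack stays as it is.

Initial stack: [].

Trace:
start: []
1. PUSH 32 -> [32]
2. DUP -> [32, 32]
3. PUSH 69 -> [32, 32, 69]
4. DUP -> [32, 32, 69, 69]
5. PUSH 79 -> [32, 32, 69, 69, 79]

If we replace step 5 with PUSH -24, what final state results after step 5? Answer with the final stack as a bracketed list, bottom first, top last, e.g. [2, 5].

(re-executing from step 5 with the substitution; state before step 5: [32, 32, 69, 69])
5. PUSH -24 -> [32, 32, 69, 69, -24]

[32, 32, 69, 69, -24]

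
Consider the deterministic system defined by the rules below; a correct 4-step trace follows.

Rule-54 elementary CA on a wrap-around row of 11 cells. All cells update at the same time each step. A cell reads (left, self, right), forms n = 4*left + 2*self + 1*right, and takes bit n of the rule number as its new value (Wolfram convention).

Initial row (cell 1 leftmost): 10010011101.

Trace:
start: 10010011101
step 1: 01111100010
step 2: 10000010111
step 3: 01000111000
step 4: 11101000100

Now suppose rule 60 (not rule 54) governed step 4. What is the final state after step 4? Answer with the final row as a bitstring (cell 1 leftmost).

(re-executing step 4 under rule 60; state before step 4: 01000111000)
step 4: 01100100100

01100100100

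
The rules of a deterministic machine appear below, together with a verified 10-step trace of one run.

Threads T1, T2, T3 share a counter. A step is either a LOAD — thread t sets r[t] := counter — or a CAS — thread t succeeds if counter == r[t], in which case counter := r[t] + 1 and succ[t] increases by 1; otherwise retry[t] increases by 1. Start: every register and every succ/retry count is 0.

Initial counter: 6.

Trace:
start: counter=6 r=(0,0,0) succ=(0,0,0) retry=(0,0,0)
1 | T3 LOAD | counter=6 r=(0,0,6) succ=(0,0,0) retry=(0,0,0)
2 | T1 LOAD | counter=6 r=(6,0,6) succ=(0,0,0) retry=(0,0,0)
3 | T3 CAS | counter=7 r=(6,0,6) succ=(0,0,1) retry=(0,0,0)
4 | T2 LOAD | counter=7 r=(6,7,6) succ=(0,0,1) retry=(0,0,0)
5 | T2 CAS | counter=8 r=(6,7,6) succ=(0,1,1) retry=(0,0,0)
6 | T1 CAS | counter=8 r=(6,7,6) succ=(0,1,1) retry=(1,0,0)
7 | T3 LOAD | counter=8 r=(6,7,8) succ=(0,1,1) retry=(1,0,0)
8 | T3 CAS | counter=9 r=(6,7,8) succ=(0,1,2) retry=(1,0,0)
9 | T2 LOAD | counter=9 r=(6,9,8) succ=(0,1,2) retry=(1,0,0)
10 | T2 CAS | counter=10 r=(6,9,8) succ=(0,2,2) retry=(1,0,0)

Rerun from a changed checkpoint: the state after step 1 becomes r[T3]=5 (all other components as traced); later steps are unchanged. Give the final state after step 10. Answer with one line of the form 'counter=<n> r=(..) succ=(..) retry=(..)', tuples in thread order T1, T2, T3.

counter=9 r=(6,8,7) succ=(0,2,1) retry=(1,0,1)

state after step 1 := counter=6 r=(0,0,5) succ=(0,0,0) retry=(0,0,0)
2 | T1 LOAD | counter=6 r=(6,0,5) succ=(0,0,0) retry=(0,0,0)
3 | T3 CAS | counter=6 r=(6,0,5) succ=(0,0,0) retry=(0,0,1)
4 | T2 LOAD | counter=6 r=(6,6,5) succ=(0,0,0) retry=(0,0,1)
5 | T2 CAS | counter=7 r=(6,6,5) succ=(0,1,0) retry=(0,0,1)
6 | T1 CAS | counter=7 r=(6,6,5) succ=(0,1,0) retry=(1,0,1)
7 | T3 LOAD | counter=7 r=(6,6,7) succ=(0,1,0) retry=(1,0,1)
8 | T3 CAS | counter=8 r=(6,6,7) succ=(0,1,1) retry=(1,0,1)
9 | T2 LOAD | counter=8 r=(6,8,7) succ=(0,1,1) retry=(1,0,1)
10 | T2 CAS | counter=9 r=(6,8,7) succ=(0,2,1) retry=(1,0,1)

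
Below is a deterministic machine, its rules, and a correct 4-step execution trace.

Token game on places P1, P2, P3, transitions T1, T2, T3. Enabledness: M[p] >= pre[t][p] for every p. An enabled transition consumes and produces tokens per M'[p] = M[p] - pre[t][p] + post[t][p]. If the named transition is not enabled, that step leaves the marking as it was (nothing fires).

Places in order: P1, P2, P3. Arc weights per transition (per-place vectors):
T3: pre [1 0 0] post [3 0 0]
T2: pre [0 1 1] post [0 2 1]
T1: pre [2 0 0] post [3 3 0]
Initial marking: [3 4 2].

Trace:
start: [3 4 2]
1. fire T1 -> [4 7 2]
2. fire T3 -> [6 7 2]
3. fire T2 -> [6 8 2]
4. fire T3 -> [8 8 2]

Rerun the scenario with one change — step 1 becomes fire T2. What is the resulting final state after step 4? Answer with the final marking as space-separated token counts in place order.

7 6 2

(re-executing from step 1 with the substitution; state before step 1: [3 4 2])
1. fire T2 -> [3 5 2]
2. fire T3 -> [5 5 2]
3. fire T2 -> [5 6 2]
4. fire T3 -> [7 6 2]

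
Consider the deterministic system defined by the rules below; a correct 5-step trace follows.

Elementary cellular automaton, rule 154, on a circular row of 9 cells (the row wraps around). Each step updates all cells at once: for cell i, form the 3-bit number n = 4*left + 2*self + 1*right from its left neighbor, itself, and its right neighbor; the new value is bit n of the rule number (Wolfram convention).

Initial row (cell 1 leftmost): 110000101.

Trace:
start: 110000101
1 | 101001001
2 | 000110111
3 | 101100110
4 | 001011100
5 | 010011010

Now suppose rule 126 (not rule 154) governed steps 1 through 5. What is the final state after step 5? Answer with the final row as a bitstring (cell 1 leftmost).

(re-executing steps 1..5 under rule 126; state before step 1: 110000101)
1 | 011001111
2 | 111111001
3 | 000001111
4 | 100011001
5 | 110111111

110111111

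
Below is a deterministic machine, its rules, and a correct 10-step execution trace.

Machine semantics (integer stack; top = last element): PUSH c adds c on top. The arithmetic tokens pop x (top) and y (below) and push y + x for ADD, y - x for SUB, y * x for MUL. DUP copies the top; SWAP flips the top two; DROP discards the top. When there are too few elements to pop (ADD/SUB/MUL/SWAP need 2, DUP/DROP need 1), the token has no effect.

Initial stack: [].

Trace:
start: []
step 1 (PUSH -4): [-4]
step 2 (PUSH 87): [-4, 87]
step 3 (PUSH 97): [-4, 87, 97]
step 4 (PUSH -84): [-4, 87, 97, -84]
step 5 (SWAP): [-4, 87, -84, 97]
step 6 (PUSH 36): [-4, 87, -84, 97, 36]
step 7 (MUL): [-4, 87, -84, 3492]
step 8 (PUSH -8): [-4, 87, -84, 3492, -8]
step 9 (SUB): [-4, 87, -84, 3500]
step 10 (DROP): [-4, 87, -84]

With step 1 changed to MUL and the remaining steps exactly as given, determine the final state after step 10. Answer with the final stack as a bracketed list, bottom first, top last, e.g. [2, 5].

[87, -84]

(re-executing from step 1 with the substitution; state before step 1: [])
step 1 (MUL): []
step 2 (PUSH 87): [87]
step 3 (PUSH 97): [87, 97]
step 4 (PUSH -84): [87, 97, -84]
step 5 (SWAP): [87, -84, 97]
step 6 (PUSH 36): [87, -84, 97, 36]
step 7 (MUL): [87, -84, 3492]
step 8 (PUSH -8): [87, -84, 3492, -8]
step 9 (SUB): [87, -84, 3500]
step 10 (DROP): [87, -84]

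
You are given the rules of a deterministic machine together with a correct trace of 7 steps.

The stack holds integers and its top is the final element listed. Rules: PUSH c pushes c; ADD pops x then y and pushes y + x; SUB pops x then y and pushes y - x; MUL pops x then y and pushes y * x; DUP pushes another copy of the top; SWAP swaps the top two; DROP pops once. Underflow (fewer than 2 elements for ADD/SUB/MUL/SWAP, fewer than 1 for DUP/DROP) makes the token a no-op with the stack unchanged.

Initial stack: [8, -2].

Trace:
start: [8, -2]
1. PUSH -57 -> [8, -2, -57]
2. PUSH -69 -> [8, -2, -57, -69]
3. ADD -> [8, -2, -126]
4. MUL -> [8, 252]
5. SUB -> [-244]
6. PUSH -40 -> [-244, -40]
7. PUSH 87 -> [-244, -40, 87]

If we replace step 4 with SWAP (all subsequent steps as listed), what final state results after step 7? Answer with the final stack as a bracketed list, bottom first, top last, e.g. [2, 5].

(re-executing from step 4 with the substitution; state before step 4: [8, -2, -126])
4. SWAP -> [8, -126, -2]
5. SUB -> [8, -124]
6. PUSH -40 -> [8, -124, -40]
7. PUSH 87 -> [8, -124, -40, 87]

[8, -124, -40, 87]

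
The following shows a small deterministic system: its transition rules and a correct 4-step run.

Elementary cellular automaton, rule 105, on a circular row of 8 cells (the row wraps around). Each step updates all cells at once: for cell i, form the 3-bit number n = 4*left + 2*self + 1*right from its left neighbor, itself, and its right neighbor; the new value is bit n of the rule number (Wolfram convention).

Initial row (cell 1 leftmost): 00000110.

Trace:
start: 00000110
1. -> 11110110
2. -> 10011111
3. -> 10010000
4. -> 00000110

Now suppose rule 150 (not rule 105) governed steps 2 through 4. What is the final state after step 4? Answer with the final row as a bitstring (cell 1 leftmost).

(re-executing steps 2..4 under rule 150; state before step 2: 11110110)
2. -> 01100000
3. -> 10010000
4. -> 11111001

11111001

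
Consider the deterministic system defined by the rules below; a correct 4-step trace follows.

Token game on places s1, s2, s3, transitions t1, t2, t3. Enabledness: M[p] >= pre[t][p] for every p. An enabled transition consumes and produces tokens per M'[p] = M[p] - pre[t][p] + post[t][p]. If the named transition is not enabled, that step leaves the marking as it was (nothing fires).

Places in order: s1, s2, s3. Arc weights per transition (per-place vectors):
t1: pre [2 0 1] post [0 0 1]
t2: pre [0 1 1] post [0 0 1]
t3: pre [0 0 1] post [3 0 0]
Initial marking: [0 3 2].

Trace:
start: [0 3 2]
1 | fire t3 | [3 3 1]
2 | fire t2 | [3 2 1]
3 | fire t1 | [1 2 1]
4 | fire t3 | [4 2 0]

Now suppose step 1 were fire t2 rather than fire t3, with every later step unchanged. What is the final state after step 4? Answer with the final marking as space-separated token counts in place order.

(re-executing from step 1 with the substitution; state before step 1: [0 3 2])
1 | fire t2 | [0 2 2]
2 | fire t2 | [0 1 2]
3 | fire t1 | [0 1 2]
4 | fire t3 | [3 1 1]

3 1 1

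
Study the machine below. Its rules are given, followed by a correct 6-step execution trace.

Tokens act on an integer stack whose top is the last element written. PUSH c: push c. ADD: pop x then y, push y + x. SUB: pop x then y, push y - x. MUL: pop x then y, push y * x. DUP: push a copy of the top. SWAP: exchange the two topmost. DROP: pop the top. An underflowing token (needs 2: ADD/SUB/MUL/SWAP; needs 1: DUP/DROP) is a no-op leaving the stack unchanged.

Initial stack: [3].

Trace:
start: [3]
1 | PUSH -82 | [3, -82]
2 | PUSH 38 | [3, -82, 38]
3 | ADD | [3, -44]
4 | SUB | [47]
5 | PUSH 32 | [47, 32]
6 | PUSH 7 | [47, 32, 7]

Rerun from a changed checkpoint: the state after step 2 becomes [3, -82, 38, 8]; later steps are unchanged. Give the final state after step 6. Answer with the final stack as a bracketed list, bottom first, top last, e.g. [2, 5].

state after step 2 := [3, -82, 38, 8]
3 | ADD | [3, -82, 46]
4 | SUB | [3, -128]
5 | PUSH 32 | [3, -128, 32]
6 | PUSH 7 | [3, -128, 32, 7]

[3, -128, 32, 7]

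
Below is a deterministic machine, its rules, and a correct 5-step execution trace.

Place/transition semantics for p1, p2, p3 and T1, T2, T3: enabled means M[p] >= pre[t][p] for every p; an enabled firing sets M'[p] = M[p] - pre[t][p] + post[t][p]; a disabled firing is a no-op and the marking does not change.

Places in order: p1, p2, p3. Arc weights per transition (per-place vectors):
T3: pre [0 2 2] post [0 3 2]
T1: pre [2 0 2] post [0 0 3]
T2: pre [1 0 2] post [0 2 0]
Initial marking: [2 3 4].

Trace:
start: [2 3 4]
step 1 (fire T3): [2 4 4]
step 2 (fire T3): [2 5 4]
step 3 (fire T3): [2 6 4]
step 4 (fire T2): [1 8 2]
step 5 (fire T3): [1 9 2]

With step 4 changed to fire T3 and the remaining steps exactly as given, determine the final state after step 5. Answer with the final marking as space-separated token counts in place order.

(re-executing from step 4 with the substitution; state before step 4: [2 6 4])
step 4 (fire T3): [2 7 4]
step 5 (fire T3): [2 8 4]

2 8 4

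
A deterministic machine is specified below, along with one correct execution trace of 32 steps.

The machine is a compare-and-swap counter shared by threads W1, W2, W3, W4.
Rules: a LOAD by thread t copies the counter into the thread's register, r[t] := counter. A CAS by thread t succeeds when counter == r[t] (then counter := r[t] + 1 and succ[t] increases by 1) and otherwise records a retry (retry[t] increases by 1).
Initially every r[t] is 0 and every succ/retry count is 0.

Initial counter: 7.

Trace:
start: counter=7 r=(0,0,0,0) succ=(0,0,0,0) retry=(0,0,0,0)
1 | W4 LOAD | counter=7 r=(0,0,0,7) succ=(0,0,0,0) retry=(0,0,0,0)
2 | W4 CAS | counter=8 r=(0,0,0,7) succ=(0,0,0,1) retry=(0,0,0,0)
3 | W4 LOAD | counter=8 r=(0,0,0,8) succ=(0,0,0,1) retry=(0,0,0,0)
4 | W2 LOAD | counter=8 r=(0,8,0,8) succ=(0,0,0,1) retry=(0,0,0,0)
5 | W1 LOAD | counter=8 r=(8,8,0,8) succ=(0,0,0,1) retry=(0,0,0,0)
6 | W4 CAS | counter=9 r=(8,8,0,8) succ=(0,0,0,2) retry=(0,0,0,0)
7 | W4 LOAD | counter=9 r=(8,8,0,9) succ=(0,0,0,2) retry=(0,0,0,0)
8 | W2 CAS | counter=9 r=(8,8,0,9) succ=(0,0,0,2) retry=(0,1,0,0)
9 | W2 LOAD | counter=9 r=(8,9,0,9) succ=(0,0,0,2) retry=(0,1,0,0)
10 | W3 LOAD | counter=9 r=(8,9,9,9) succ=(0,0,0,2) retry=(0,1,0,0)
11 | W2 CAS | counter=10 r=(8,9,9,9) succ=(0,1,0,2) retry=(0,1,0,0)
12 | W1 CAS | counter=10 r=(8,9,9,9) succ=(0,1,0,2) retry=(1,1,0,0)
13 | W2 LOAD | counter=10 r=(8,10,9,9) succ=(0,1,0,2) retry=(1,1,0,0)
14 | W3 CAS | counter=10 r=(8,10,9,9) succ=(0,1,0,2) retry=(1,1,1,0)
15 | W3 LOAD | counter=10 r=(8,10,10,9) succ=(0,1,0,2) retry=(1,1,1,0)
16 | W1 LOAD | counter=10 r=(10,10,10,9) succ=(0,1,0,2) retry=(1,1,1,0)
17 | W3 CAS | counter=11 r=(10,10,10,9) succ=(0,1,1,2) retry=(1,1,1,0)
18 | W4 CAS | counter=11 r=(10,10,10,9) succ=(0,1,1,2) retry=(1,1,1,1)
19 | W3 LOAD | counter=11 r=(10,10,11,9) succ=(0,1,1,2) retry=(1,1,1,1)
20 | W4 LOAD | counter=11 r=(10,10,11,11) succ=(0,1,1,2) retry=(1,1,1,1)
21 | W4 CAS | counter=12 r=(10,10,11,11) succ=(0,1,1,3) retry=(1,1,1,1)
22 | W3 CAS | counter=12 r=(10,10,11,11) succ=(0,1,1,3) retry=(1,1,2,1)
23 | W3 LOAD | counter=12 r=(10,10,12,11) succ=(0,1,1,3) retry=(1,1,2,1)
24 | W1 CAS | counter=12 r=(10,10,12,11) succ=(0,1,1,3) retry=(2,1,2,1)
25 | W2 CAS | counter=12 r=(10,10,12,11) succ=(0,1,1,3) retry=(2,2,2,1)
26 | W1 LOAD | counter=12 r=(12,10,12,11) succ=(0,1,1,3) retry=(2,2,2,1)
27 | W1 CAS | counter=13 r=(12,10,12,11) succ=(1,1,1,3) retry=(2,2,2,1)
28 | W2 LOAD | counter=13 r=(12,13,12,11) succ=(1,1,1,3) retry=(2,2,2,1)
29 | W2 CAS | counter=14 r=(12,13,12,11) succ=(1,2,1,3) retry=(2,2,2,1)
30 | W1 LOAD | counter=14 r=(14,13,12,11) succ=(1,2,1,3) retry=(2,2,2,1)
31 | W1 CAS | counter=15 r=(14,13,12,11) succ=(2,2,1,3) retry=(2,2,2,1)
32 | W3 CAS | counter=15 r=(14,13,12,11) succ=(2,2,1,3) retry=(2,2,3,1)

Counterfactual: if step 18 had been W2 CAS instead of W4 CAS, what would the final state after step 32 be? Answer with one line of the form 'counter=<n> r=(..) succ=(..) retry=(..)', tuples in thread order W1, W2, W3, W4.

(re-executing from step 18 with the substitution; state before step 18: counter=11 r=(10,10,10,9) succ=(0,1,1,2) retry=(1,1,1,0))
18 | W2 CAS | counter=11 r=(10,10,10,9) succ=(0,1,1,2) retry=(1,2,1,0)
19 | W3 LOAD | counter=11 r=(10,10,11,9) succ=(0,1,1,2) retry=(1,2,1,0)
20 | W4 LOAD | counter=11 r=(10,10,11,11) succ=(0,1,1,2) retry=(1,2,1,0)
21 | W4 CAS | counter=12 r=(10,10,11,11) succ=(0,1,1,3) retry=(1,2,1,0)
22 | W3 CAS | counter=12 r=(10,10,11,11) succ=(0,1,1,3) retry=(1,2,2,0)
23 | W3 LOAD | counter=12 r=(10,10,12,11) succ=(0,1,1,3) retry=(1,2,2,0)
24 | W1 CAS | counter=12 r=(10,10,12,11) succ=(0,1,1,3) retry=(2,2,2,0)
25 | W2 CAS | counter=12 r=(10,10,12,11) succ=(0,1,1,3) retry=(2,3,2,0)
26 | W1 LOAD | counter=12 r=(12,10,12,11) succ=(0,1,1,3) retry=(2,3,2,0)
27 | W1 CAS | counter=13 r=(12,10,12,11) succ=(1,1,1,3) retry=(2,3,2,0)
28 | W2 LOAD | counter=13 r=(12,13,12,11) succ=(1,1,1,3) retry=(2,3,2,0)
29 | W2 CAS | counter=14 r=(12,13,12,11) succ=(1,2,1,3) retry=(2,3,2,0)
30 | W1 LOAD | counter=14 r=(14,13,12,11) succ=(1,2,1,3) retry=(2,3,2,0)
31 | W1 CAS | counter=15 r=(14,13,12,11) succ=(2,2,1,3) retry=(2,3,2,0)
32 | W3 CAS | counter=15 r=(14,13,12,11) succ=(2,2,1,3) retry=(2,3,3,0)

counter=15 r=(14,13,12,11) succ=(2,2,1,3) retry=(2,3,3,0)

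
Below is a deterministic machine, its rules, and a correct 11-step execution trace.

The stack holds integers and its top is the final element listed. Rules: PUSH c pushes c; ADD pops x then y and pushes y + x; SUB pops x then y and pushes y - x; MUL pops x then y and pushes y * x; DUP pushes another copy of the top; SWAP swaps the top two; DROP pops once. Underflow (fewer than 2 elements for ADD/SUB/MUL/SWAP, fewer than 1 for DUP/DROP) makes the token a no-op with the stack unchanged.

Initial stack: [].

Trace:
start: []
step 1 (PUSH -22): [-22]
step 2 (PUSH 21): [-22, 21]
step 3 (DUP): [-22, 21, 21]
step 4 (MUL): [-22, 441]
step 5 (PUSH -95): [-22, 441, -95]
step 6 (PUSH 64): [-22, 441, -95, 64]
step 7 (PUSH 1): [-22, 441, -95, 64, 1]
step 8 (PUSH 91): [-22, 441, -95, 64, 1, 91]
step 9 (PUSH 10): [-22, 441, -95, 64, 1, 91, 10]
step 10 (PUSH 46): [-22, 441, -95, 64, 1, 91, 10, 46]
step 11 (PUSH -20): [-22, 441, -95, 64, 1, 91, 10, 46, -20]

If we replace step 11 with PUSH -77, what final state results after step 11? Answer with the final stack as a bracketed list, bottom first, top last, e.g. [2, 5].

[-22, 441, -95, 64, 1, 91, 10, 46, -77]

(re-executing from step 11 with the substitution; state before step 11: [-22, 441, -95, 64, 1, 91, 10, 46])
step 11 (PUSH -77): [-22, 441, -95, 64, 1, 91, 10, 46, -77]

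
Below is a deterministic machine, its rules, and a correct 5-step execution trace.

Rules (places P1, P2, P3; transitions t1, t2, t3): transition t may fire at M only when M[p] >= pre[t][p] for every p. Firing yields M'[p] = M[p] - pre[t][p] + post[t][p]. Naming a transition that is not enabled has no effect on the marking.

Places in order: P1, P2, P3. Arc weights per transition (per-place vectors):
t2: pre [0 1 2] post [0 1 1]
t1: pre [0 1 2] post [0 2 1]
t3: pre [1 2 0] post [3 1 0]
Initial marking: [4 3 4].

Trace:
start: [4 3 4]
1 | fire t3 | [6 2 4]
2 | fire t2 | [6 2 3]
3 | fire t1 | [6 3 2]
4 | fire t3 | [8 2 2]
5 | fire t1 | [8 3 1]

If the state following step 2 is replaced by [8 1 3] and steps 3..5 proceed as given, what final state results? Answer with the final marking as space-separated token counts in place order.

10 2 1

state after step 2 := [8 1 3]
3 | fire t1 | [8 2 2]
4 | fire t3 | [10 1 2]
5 | fire t1 | [10 2 1]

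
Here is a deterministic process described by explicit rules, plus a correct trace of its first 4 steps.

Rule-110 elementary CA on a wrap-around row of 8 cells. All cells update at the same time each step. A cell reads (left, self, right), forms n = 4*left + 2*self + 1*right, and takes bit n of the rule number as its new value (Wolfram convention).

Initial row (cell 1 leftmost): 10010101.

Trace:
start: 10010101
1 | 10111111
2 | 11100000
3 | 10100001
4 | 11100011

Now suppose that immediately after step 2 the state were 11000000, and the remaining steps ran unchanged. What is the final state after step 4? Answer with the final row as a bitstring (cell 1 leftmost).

state after step 2 := 11000000
3 | 11000001
4 | 01000011

01000011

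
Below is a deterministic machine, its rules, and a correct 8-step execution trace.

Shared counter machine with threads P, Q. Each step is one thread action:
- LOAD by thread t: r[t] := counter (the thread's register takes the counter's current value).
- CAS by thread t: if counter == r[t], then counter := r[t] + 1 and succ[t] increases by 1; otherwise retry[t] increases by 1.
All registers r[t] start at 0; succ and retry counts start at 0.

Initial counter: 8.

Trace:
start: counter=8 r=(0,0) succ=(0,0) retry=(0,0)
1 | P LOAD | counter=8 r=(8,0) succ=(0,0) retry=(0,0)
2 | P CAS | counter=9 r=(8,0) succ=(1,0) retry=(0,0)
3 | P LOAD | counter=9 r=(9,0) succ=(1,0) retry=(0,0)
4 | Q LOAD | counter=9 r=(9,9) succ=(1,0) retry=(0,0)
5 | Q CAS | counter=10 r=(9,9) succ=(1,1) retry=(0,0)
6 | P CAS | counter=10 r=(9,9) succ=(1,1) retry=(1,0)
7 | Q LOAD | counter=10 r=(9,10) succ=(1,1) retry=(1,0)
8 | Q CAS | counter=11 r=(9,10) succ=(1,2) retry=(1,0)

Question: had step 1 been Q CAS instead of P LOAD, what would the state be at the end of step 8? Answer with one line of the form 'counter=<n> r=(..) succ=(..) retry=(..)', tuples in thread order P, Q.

counter=10 r=(8,9) succ=(0,2) retry=(2,1)

(re-executing from step 1 with the substitution; state before step 1: counter=8 r=(0,0) succ=(0,0) retry=(0,0))
1 | Q CAS | counter=8 r=(0,0) succ=(0,0) retry=(0,1)
2 | P CAS | counter=8 r=(0,0) succ=(0,0) retry=(1,1)
3 | P LOAD | counter=8 r=(8,0) succ=(0,0) retry=(1,1)
4 | Q LOAD | counter=8 r=(8,8) succ=(0,0) retry=(1,1)
5 | Q CAS | counter=9 r=(8,8) succ=(0,1) retry=(1,1)
6 | P CAS | counter=9 r=(8,8) succ=(0,1) retry=(2,1)
7 | Q LOAD | counter=9 r=(8,9) succ=(0,1) retry=(2,1)
8 | Q CAS | counter=10 r=(8,9) succ=(0,2) retry=(2,1)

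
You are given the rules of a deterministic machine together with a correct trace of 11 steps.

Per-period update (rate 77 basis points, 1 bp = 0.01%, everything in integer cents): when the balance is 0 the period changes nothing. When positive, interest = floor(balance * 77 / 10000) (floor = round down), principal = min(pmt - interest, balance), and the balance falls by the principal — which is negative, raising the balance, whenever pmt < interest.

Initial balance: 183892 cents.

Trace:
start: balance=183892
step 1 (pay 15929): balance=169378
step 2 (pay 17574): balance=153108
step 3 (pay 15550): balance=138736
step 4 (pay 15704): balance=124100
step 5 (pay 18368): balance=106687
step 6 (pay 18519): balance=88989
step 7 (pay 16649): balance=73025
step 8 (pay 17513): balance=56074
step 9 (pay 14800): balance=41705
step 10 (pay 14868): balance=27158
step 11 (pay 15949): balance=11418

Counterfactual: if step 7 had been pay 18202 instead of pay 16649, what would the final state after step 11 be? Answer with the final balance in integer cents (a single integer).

(re-executing from step 7 with the substitution; state before step 7: balance=88989)
step 7 (pay 18202): balance=71472
step 8 (pay 17513): balance=54509
step 9 (pay 14800): balance=40128
step 10 (pay 14868): balance=25568
step 11 (pay 15949): balance=9815

9815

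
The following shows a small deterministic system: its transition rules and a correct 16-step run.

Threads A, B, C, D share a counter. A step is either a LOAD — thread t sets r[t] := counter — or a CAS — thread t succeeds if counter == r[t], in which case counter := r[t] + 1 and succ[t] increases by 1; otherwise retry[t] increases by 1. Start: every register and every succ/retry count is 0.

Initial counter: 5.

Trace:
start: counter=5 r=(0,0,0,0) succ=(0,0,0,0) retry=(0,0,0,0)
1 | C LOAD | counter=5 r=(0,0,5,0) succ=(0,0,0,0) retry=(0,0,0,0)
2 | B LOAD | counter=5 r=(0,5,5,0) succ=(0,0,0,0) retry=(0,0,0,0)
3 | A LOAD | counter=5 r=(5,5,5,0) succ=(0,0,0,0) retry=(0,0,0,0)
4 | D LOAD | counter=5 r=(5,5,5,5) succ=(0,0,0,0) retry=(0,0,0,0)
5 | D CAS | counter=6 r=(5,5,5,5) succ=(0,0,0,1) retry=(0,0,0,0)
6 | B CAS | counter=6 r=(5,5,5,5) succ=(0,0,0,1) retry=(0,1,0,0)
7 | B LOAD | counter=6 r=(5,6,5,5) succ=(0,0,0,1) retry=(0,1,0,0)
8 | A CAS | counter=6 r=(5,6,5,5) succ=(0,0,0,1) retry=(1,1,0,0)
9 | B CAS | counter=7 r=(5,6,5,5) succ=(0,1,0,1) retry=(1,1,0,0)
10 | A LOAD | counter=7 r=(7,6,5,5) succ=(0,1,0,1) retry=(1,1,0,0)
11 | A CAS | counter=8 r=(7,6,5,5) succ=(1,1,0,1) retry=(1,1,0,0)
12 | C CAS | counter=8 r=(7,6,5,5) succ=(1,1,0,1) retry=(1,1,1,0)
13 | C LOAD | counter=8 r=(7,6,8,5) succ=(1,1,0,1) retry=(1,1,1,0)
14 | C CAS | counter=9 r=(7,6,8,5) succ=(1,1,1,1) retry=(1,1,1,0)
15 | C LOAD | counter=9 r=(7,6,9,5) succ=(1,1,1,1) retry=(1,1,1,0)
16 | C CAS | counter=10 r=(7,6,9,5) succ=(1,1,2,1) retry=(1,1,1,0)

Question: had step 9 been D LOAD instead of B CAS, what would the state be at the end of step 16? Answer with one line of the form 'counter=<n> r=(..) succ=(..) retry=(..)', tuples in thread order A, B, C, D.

counter=9 r=(6,6,8,6) succ=(1,0,2,1) retry=(1,1,1,0)

(re-executing from step 9 with the substitution; state before step 9: counter=6 r=(5,6,5,5) succ=(0,0,0,1) retry=(1,1,0,0))
9 | D LOAD | counter=6 r=(5,6,5,6) succ=(0,0,0,1) retry=(1,1,0,0)
10 | A LOAD | counter=6 r=(6,6,5,6) succ=(0,0,0,1) retry=(1,1,0,0)
11 | A CAS | counter=7 r=(6,6,5,6) succ=(1,0,0,1) retry=(1,1,0,0)
12 | C CAS | counter=7 r=(6,6,5,6) succ=(1,0,0,1) retry=(1,1,1,0)
13 | C LOAD | counter=7 r=(6,6,7,6) succ=(1,0,0,1) retry=(1,1,1,0)
14 | C CAS | counter=8 r=(6,6,7,6) succ=(1,0,1,1) retry=(1,1,1,0)
15 | C LOAD | counter=8 r=(6,6,8,6) succ=(1,0,1,1) retry=(1,1,1,0)
16 | C CAS | counter=9 r=(6,6,8,6) succ=(1,0,2,1) retry=(1,1,1,0)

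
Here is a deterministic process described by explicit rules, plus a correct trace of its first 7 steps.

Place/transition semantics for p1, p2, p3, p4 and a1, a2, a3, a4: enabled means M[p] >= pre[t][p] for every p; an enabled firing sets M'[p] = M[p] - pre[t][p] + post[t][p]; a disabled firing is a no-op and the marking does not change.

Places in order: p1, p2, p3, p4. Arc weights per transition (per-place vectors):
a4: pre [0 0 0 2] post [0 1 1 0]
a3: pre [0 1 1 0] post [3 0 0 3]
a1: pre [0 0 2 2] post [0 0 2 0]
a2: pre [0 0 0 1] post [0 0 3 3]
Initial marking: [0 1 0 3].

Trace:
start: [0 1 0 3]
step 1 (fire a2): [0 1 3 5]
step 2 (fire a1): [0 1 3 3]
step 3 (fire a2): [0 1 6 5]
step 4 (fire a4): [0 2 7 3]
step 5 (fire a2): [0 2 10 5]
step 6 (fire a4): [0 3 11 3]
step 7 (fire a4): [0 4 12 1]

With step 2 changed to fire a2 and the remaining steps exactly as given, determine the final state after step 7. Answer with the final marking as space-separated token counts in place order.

0 4 15 5

(re-executing from step 2 with the substitution; state before step 2: [0 1 3 5])
step 2 (fire a2): [0 1 6 7]
step 3 (fire a2): [0 1 9 9]
step 4 (fire a4): [0 2 10 7]
step 5 (fire a2): [0 2 13 9]
step 6 (fire a4): [0 3 14 7]
step 7 (fire a4): [0 4 15 5]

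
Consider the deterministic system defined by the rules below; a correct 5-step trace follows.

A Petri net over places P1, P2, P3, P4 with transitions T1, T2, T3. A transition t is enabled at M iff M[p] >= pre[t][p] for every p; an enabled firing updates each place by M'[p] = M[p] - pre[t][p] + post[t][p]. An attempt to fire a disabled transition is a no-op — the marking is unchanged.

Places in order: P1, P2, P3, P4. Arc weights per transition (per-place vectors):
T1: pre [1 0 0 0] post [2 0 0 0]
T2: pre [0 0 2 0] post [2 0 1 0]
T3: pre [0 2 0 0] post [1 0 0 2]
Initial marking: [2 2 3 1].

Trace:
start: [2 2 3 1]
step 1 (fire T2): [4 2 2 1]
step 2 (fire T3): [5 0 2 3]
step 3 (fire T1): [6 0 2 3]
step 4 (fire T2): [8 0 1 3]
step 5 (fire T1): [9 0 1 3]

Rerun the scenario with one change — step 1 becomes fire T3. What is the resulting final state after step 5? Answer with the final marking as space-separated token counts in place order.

(re-executing from step 1 with the substitution; state before step 1: [2 2 3 1])
step 1 (fire T3): [3 0 3 3]
step 2 (fire T3): [3 0 3 3]
step 3 (fire T1): [4 0 3 3]
step 4 (fire T2): [6 0 2 3]
step 5 (fire T1): [7 0 2 3]

7 0 2 3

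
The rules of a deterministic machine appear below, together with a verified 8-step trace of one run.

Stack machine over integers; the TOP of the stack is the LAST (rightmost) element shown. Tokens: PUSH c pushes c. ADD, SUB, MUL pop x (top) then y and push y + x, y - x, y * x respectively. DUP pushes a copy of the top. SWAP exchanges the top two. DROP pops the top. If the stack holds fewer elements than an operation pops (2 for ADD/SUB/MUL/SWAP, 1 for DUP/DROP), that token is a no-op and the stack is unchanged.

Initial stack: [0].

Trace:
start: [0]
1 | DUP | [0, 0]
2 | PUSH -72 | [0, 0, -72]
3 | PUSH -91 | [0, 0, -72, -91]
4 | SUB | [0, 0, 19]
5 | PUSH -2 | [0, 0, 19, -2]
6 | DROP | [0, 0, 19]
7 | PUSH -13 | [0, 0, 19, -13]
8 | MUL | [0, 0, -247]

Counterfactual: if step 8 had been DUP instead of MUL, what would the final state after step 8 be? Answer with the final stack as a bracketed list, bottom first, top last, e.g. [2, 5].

(re-executing from step 8 with the substitution; state before step 8: [0, 0, 19, -13])
8 | DUP | [0, 0, 19, -13, -13]

[0, 0, 19, -13, -13]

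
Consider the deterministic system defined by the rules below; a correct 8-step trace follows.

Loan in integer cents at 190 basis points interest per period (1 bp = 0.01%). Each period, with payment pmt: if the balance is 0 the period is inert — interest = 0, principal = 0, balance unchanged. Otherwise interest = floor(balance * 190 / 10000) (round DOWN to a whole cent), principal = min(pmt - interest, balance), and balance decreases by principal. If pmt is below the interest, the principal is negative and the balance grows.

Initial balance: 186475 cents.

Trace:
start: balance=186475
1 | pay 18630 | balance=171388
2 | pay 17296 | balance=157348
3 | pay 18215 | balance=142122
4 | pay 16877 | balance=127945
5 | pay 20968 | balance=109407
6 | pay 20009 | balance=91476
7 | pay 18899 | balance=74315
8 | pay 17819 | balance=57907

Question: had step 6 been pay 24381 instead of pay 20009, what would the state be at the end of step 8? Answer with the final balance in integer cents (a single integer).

53367

(re-executing from step 6 with the substitution; state before step 6: balance=109407)
6 | pay 24381 | balance=87104
7 | pay 18899 | balance=69859
8 | pay 17819 | balance=53367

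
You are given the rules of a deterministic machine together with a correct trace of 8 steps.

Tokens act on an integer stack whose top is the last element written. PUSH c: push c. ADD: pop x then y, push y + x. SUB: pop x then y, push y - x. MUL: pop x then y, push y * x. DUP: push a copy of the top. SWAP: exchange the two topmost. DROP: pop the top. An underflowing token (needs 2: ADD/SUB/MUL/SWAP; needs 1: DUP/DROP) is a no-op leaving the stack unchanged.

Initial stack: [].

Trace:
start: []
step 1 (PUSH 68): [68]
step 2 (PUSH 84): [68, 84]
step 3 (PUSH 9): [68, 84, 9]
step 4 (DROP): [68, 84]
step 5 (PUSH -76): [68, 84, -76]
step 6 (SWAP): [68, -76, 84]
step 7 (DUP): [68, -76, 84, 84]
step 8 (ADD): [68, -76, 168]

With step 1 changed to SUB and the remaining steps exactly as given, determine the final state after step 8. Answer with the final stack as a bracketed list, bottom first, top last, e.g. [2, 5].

(re-executing from step 1 with the substitution; state before step 1: [])
step 1 (SUB): []
step 2 (PUSH 84): [84]
step 3 (PUSH 9): [84, 9]
step 4 (DROP): [84]
step 5 (PUSH -76): [84, -76]
step 6 (SWAP): [-76, 84]
step 7 (DUP): [-76, 84, 84]
step 8 (ADD): [-76, 168]

[-76, 168]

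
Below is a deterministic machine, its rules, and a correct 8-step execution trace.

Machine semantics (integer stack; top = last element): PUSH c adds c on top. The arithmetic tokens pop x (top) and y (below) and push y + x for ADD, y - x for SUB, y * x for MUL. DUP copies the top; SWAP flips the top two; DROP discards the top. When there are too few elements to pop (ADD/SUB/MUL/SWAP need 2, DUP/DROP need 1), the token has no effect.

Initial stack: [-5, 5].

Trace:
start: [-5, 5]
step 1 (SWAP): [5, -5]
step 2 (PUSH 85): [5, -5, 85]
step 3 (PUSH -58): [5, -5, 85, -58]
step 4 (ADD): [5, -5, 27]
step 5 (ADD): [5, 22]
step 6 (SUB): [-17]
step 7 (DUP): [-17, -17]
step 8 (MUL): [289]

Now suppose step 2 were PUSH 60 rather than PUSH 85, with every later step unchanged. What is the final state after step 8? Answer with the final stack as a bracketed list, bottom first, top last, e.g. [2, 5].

[64]

(re-executing from step 2 with the substitution; state before step 2: [5, -5])
step 2 (PUSH 60): [5, -5, 60]
step 3 (PUSH -58): [5, -5, 60, -58]
step 4 (ADD): [5, -5, 2]
step 5 (ADD): [5, -3]
step 6 (SUB): [8]
step 7 (DUP): [8, 8]
step 8 (MUL): [64]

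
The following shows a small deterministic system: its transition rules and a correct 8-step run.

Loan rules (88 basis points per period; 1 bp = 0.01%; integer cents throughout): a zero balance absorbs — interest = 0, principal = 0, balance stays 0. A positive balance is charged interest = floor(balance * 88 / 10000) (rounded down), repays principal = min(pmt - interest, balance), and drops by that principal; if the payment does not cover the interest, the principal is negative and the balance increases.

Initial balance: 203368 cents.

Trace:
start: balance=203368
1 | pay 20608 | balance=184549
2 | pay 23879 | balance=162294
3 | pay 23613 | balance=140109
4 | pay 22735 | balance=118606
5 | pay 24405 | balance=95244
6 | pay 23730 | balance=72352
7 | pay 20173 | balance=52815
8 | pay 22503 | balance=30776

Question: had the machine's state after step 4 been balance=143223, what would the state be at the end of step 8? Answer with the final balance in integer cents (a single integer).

56272

state after step 4 := balance=143223
5 | pay 24405 | balance=120078
6 | pay 23730 | balance=97404
7 | pay 20173 | balance=78088
8 | pay 22503 | balance=56272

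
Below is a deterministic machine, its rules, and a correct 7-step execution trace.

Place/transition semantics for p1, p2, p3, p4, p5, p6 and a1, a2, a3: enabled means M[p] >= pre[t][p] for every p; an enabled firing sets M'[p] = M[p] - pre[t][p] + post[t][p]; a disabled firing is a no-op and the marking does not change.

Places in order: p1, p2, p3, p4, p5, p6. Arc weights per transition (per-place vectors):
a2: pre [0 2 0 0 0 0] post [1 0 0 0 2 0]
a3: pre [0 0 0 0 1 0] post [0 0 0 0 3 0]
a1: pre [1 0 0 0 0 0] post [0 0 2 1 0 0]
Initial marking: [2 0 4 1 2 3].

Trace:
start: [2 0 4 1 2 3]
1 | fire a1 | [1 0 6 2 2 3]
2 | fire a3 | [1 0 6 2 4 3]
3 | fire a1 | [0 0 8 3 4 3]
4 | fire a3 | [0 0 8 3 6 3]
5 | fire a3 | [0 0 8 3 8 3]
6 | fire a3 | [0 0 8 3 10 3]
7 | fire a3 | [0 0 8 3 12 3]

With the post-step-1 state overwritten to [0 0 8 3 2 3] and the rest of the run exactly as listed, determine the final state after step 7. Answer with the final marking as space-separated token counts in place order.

0 0 8 3 12 3

state after step 1 := [0 0 8 3 2 3]
2 | fire a3 | [0 0 8 3 4 3]
3 | fire a1 | [0 0 8 3 4 3]
4 | fire a3 | [0 0 8 3 6 3]
5 | fire a3 | [0 0 8 3 8 3]
6 | fire a3 | [0 0 8 3 10 3]
7 | fire a3 | [0 0 8 3 12 3]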